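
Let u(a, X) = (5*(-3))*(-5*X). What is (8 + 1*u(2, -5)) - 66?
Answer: -433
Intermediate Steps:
u(a, X) = 75*X (u(a, X) = -(-75)*X = 75*X)
(8 + 1*u(2, -5)) - 66 = (8 + 1*(75*(-5))) - 66 = (8 + 1*(-375)) - 66 = (8 - 375) - 66 = -367 - 66 = -433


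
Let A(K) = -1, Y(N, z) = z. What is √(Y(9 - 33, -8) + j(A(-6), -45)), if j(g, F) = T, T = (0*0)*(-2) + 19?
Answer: √11 ≈ 3.3166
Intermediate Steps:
T = 19 (T = 0*(-2) + 19 = 0 + 19 = 19)
j(g, F) = 19
√(Y(9 - 33, -8) + j(A(-6), -45)) = √(-8 + 19) = √11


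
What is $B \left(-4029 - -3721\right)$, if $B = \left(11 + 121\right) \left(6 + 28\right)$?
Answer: $-1382304$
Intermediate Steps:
$B = 4488$ ($B = 132 \cdot 34 = 4488$)
$B \left(-4029 - -3721\right) = 4488 \left(-4029 - -3721\right) = 4488 \left(-4029 + 3721\right) = 4488 \left(-308\right) = -1382304$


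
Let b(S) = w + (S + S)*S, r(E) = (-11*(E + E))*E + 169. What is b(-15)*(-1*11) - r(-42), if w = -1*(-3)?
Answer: 33656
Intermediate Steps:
w = 3
r(E) = 169 - 22*E**2 (r(E) = (-22*E)*E + 169 = -22*E**2 + 169 = 169 - 22*E**2)
b(S) = 3 + 2*S**2 (b(S) = 3 + (S + S)*S = 3 + (2*S)*S = 3 + 2*S**2)
b(-15)*(-1*11) - r(-42) = (3 + 2*(-15)**2)*(-1*11) - (169 - 22*(-42)**2) = (3 + 2*225)*(-11) - (169 - 22*1764) = (3 + 450)*(-11) - (169 - 38808) = 453*(-11) - 1*(-38639) = -4983 + 38639 = 33656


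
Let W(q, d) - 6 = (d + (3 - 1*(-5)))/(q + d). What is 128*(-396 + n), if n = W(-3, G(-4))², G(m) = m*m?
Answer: -7234560/169 ≈ -42808.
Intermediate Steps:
G(m) = m²
W(q, d) = 6 + (8 + d)/(d + q) (W(q, d) = 6 + (d + (3 - 1*(-5)))/(q + d) = 6 + (d + (3 + 5))/(d + q) = 6 + (d + 8)/(d + q) = 6 + (8 + d)/(d + q))
n = 10404/169 (n = ((8 + 6*(-3) + 7*(-4)²)/((-4)² - 3))² = ((8 - 18 + 7*16)/(16 - 3))² = ((8 - 18 + 112)/13)² = ((1/13)*102)² = (102/13)² = 10404/169 ≈ 61.562)
128*(-396 + n) = 128*(-396 + 10404/169) = 128*(-56520/169) = -7234560/169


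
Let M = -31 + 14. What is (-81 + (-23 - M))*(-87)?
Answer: 7569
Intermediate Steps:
M = -17
(-81 + (-23 - M))*(-87) = (-81 + (-23 - 1*(-17)))*(-87) = (-81 + (-23 + 17))*(-87) = (-81 - 6)*(-87) = -87*(-87) = 7569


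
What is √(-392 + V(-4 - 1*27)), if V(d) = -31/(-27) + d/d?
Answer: I*√31578/9 ≈ 19.745*I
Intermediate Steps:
V(d) = 58/27 (V(d) = -31*(-1/27) + 1 = 31/27 + 1 = 58/27)
√(-392 + V(-4 - 1*27)) = √(-392 + 58/27) = √(-10526/27) = I*√31578/9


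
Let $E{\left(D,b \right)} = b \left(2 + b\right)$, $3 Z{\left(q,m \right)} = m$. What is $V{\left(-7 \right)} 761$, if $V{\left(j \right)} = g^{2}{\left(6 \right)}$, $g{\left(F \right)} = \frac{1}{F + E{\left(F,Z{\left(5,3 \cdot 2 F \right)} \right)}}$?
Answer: $\frac{761}{30276} \approx 0.025135$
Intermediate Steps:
$Z{\left(q,m \right)} = \frac{m}{3}$
$g{\left(F \right)} = \frac{1}{F + 2 F \left(2 + 2 F\right)}$ ($g{\left(F \right)} = \frac{1}{F + \frac{3 \cdot 2 F}{3} \left(2 + \frac{3 \cdot 2 F}{3}\right)} = \frac{1}{F + \frac{6 F}{3} \left(2 + \frac{6 F}{3}\right)} = \frac{1}{F + 2 F \left(2 + 2 F\right)}$)
$V{\left(j \right)} = \frac{1}{30276}$ ($V{\left(j \right)} = \left(\frac{1}{6 \left(5 + 4 \cdot 6\right)}\right)^{2} = \left(\frac{1}{6 \left(5 + 24\right)}\right)^{2} = \left(\frac{1}{6 \cdot 29}\right)^{2} = \left(\frac{1}{6} \cdot \frac{1}{29}\right)^{2} = \left(\frac{1}{174}\right)^{2} = \frac{1}{30276}$)
$V{\left(-7 \right)} 761 = \frac{1}{30276} \cdot 761 = \frac{761}{30276}$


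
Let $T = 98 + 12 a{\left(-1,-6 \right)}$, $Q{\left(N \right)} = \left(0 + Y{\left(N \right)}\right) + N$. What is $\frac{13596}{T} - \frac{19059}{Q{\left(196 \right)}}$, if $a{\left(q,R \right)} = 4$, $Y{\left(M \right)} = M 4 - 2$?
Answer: $\frac{1752379}{23798} \approx 73.635$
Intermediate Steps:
$Y{\left(M \right)} = -2 + 4 M$ ($Y{\left(M \right)} = 4 M - 2 = -2 + 4 M$)
$Q{\left(N \right)} = -2 + 5 N$ ($Q{\left(N \right)} = \left(0 + \left(-2 + 4 N\right)\right) + N = \left(-2 + 4 N\right) + N = -2 + 5 N$)
$T = 146$ ($T = 98 + 12 \cdot 4 = 98 + 48 = 146$)
$\frac{13596}{T} - \frac{19059}{Q{\left(196 \right)}} = \frac{13596}{146} - \frac{19059}{-2 + 5 \cdot 196} = 13596 \cdot \frac{1}{146} - \frac{19059}{-2 + 980} = \frac{6798}{73} - \frac{19059}{978} = \frac{6798}{73} - \frac{6353}{326} = \frac{1752379}{23798}$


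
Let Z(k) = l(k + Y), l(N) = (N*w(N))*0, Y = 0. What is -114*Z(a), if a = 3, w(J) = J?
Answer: 0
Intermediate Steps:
l(N) = 0 (l(N) = (N*N)*0 = N**2*0 = 0)
Z(k) = 0
-114*Z(a) = -114*0 = 0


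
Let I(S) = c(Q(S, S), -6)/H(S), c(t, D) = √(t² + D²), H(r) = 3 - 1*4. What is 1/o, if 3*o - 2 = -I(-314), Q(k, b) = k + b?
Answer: -1/65736 + √98605/65736 ≈ 0.0047617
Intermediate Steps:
Q(k, b) = b + k
H(r) = -1 (H(r) = 3 - 4 = -1)
c(t, D) = √(D² + t²)
I(S) = -√(36 + 4*S²) (I(S) = √((-6)² + (S + S)²)/(-1) = √(36 + (2*S)²)*(-1) = √(36 + 4*S²)*(-1) = -√(36 + 4*S²))
o = ⅔ + 2*√98605/3 (o = ⅔ + (-(-2)*√(9 + (-314)²))/3 = ⅔ + (-(-2)*√(9 + 98596))/3 = ⅔ + (-(-2)*√98605)/3 = ⅔ + (2*√98605)/3 = ⅔ + 2*√98605/3 ≈ 210.01)
1/o = 1/(⅔ + 2*√98605/3)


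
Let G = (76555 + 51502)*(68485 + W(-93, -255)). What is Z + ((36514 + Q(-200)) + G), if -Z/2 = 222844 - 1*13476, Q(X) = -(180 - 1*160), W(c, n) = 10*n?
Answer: 8443056053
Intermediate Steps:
Q(X) = -20 (Q(X) = -(180 - 160) = -1*20 = -20)
G = 8443438295 (G = (76555 + 51502)*(68485 + 10*(-255)) = 128057*(68485 - 2550) = 128057*65935 = 8443438295)
Z = -418736 (Z = -2*(222844 - 1*13476) = -2*(222844 - 13476) = -2*209368 = -418736)
Z + ((36514 + Q(-200)) + G) = -418736 + ((36514 - 20) + 8443438295) = -418736 + (36494 + 8443438295) = -418736 + 8443474789 = 8443056053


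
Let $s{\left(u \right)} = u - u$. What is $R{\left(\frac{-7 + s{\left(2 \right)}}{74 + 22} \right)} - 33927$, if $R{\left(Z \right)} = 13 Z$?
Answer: $- \frac{3257083}{96} \approx -33928.0$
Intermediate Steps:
$s{\left(u \right)} = 0$
$R{\left(\frac{-7 + s{\left(2 \right)}}{74 + 22} \right)} - 33927 = 13 \frac{-7 + 0}{74 + 22} - 33927 = 13 \left(- \frac{7}{96}\right) - 33927 = - \frac{91}{96} - 33927 = - \frac{3257083}{96}$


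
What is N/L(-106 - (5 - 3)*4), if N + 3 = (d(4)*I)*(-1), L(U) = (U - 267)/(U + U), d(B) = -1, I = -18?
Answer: -1596/127 ≈ -12.567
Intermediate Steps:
L(U) = (-267 + U)/(2*U) (L(U) = (-267 + U)/((2*U)) = (-267 + U)*(1/(2*U)) = (-267 + U)/(2*U))
N = -21 (N = -3 - 1*(-18)*(-1) = -3 + 18*(-1) = -3 - 18 = -21)
N/L(-106 - (5 - 3)*4) = -21*2*(-106 - (5 - 3)*4)/(-267 + (-106 - (5 - 3)*4)) = -21*2*(-106 - 2*4)/(-267 + (-106 - 2*4)) = -21*2*(-106 - 1*8)/(-267 + (-106 - 1*8)) = -21*2*(-106 - 8)/(-267 + (-106 - 8)) = -21*(-228/(-267 - 114)) = -21/((½)*(-1/114)*(-381)) = -21/127/76 = -21*76/127 = -1596/127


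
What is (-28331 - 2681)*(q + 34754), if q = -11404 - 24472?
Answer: 34795464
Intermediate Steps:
q = -35876
(-28331 - 2681)*(q + 34754) = (-28331 - 2681)*(-35876 + 34754) = -31012*(-1122) = 34795464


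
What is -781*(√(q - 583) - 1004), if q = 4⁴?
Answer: 784124 - 781*I*√327 ≈ 7.8412e+5 - 14123.0*I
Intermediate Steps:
q = 256
-781*(√(q - 583) - 1004) = -781*(√(256 - 583) - 1004) = -781*(√(-327) - 1004) = -781*(I*√327 - 1004) = -781*(-1004 + I*√327) = 784124 - 781*I*√327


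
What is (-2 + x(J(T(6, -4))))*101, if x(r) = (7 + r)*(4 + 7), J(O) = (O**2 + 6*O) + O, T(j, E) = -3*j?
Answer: 227553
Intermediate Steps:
J(O) = O**2 + 7*O
x(r) = 77 + 11*r (x(r) = (7 + r)*11 = 77 + 11*r)
(-2 + x(J(T(6, -4))))*101 = (-2 + (77 + 11*((-3*6)*(7 - 3*6))))*101 = (-2 + (77 + 11*(-18*(7 - 18))))*101 = (-2 + (77 + 11*(-18*(-11))))*101 = (-2 + (77 + 11*198))*101 = (-2 + (77 + 2178))*101 = (-2 + 2255)*101 = 2253*101 = 227553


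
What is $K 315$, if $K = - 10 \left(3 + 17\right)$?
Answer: $-63000$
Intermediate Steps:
$K = -200$ ($K = \left(-10\right) 20 = -200$)
$K 315 = \left(-200\right) 315 = -63000$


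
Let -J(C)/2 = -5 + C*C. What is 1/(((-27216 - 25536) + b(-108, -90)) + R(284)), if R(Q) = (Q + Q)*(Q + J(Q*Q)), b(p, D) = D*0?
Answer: -1/7390123307456 ≈ -1.3532e-13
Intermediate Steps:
b(p, D) = 0
J(C) = 10 - 2*C² (J(C) = -2*(-5 + C*C) = -2*(-5 + C²) = 10 - 2*C²)
R(Q) = 2*Q*(10 + Q - 2*Q⁴) (R(Q) = (Q + Q)*(Q + (10 - 2*Q⁴)) = (2*Q)*(Q + (10 - 2*Q⁴)) = (2*Q)*(10 + Q - 2*Q⁴) = 2*Q*(10 + Q - 2*Q⁴))
1/(((-27216 - 25536) + b(-108, -90)) + R(284)) = 1/(((-27216 - 25536) + 0) + 2*284*(10 + 284 - 2*284⁴)) = 1/((-52752 + 0) + 2*284*(10 + 284 - 2*6505390336)) = 1/(-52752 + 2*284*(10 + 284 - 13010780672)) = 1/(-52752 + 2*284*(-13010780378)) = 1/(-52752 - 7390123254704) = 1/(-7390123307456) = -1/7390123307456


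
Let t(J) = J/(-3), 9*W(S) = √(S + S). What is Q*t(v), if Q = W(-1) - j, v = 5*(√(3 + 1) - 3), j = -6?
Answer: 10 + 5*I*√2/27 ≈ 10.0 + 0.26189*I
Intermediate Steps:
W(S) = √2*√S/9 (W(S) = √(S + S)/9 = √(2*S)/9 = (√2*√S)/9 = √2*√S/9)
v = -5 (v = 5*(√4 - 3) = 5*(2 - 3) = 5*(-1) = -5)
t(J) = -J/3 (t(J) = J*(-⅓) = -J/3)
Q = 6 + I*√2/9 (Q = √2*√(-1)/9 - 1*(-6) = √2*I/9 + 6 = I*√2/9 + 6 = 6 + I*√2/9 ≈ 6.0 + 0.15713*I)
Q*t(v) = (6 + I*√2/9)*(-⅓*(-5)) = (6 + I*√2/9)*(5/3) = 10 + 5*I*√2/27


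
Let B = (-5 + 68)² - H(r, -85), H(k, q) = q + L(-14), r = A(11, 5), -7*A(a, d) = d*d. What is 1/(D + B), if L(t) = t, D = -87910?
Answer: -1/83842 ≈ -1.1927e-5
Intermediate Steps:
A(a, d) = -d²/7 (A(a, d) = -d*d/7 = -d²/7)
r = -25/7 (r = -⅐*5² = -⅐*25 = -25/7 ≈ -3.5714)
H(k, q) = -14 + q (H(k, q) = q - 14 = -14 + q)
B = 4068 (B = (-5 + 68)² - (-14 - 85) = 63² - 1*(-99) = 3969 + 99 = 4068)
1/(D + B) = 1/(-87910 + 4068) = 1/(-83842) = -1/83842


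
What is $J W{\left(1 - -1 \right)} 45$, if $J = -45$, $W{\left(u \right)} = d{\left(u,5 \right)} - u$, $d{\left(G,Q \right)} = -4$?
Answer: $12150$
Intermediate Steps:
$W{\left(u \right)} = -4 - u$
$J W{\left(1 - -1 \right)} 45 = - 45 \left(-4 - \left(1 - -1\right)\right) 45 = - 45 \left(-4 - \left(1 + 1\right)\right) 45 = - 45 \left(-4 - 2\right) 45 = \left(-45\right) \left(-6\right) 45 = 270 \cdot 45 = 12150$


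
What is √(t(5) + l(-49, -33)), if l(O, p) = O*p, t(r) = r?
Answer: √1622 ≈ 40.274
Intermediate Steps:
√(t(5) + l(-49, -33)) = √(5 - 49*(-33)) = √(5 + 1617) = √1622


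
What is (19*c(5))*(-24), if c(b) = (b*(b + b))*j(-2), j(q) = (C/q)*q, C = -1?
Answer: 22800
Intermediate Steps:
j(q) = -1 (j(q) = (-1/q)*q = -1)
c(b) = -2*b**2 (c(b) = (b*(b + b))*(-1) = (b*(2*b))*(-1) = (2*b**2)*(-1) = -2*b**2)
(19*c(5))*(-24) = (19*(-2*5**2))*(-24) = (19*(-2*25))*(-24) = (19*(-50))*(-24) = -950*(-24) = 22800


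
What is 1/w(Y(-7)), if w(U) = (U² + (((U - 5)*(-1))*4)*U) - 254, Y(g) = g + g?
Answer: -1/1122 ≈ -0.00089127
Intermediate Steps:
Y(g) = 2*g
w(U) = -254 + U² + U*(20 - 4*U) (w(U) = (U² + (((-5 + U)*(-1))*4)*U) - 254 = (U² + ((5 - U)*4)*U) - 254 = (U² + (20 - 4*U)*U) - 254 = (U² + U*(20 - 4*U)) - 254 = -254 + U² + U*(20 - 4*U))
1/w(Y(-7)) = 1/(-254 - 3*(2*(-7))² + 20*(2*(-7))) = 1/(-254 - 3*(-14)² + 20*(-14)) = 1/(-254 - 3*196 - 280) = 1/(-254 - 588 - 280) = 1/(-1122) = -1/1122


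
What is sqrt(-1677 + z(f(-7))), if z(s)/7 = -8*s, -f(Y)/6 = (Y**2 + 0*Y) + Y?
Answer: sqrt(12435) ≈ 111.51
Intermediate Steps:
f(Y) = -6*Y - 6*Y**2 (f(Y) = -6*((Y**2 + 0*Y) + Y) = -6*((Y**2 + 0) + Y) = -6*(Y**2 + Y) = -6*(Y + Y**2) = -6*Y - 6*Y**2)
z(s) = -56*s (z(s) = 7*(-8*s) = -56*s)
sqrt(-1677 + z(f(-7))) = sqrt(-1677 - (-336)*(-7)*(1 - 7)) = sqrt(-1677 - (-336)*(-7)*(-6)) = sqrt(-1677 - 56*(-252)) = sqrt(-1677 + 14112) = sqrt(12435)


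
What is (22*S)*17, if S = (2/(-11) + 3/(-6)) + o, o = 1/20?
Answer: -2363/10 ≈ -236.30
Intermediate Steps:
o = 1/20 ≈ 0.050000
S = -139/220 (S = (2/(-11) + 3/(-6)) + 1/20 = (2*(-1/11) + 3*(-⅙)) + 1/20 = (-2/11 - ½) + 1/20 = -15/22 + 1/20 = -139/220 ≈ -0.63182)
(22*S)*17 = (22*(-139/220))*17 = -139/10*17 = -2363/10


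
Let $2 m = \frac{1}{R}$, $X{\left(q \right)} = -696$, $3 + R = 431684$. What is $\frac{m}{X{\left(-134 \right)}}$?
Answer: $- \frac{1}{600899952} \approx -1.6642 \cdot 10^{-9}$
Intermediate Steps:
$R = 431681$ ($R = -3 + 431684 = 431681$)
$m = \frac{1}{863362}$ ($m = \frac{1}{2 \cdot 431681} = \frac{1}{2} \cdot \frac{1}{431681} = \frac{1}{863362} \approx 1.1583 \cdot 10^{-6}$)
$\frac{m}{X{\left(-134 \right)}} = \frac{1}{863362 \left(-696\right)} = \frac{1}{863362} \left(- \frac{1}{696}\right) = - \frac{1}{600899952}$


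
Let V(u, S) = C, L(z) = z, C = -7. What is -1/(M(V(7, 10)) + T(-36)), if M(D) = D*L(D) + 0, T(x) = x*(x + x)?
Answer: -1/2641 ≈ -0.00037864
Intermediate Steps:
T(x) = 2*x² (T(x) = x*(2*x) = 2*x²)
V(u, S) = -7
M(D) = D² (M(D) = D*D + 0 = D² + 0 = D²)
-1/(M(V(7, 10)) + T(-36)) = -1/((-7)² + 2*(-36)²) = -1/(49 + 2*1296) = -1/(49 + 2592) = -1/2641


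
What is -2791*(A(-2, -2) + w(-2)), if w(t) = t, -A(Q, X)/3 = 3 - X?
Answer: 47447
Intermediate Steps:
A(Q, X) = -9 + 3*X (A(Q, X) = -3*(3 - X) = -9 + 3*X)
-2791*(A(-2, -2) + w(-2)) = -2791*((-9 + 3*(-2)) - 2) = -2791*((-9 - 6) - 2) = -2791*(-15 - 2) = -2791*(-17) = 47447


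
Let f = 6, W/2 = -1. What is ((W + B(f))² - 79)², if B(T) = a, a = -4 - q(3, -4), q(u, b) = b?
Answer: 5625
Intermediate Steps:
W = -2 (W = 2*(-1) = -2)
a = 0 (a = -4 - 1*(-4) = -4 + 4 = 0)
B(T) = 0
((W + B(f))² - 79)² = ((-2 + 0)² - 79)² = ((-2)² - 79)² = (4 - 79)² = (-75)² = 5625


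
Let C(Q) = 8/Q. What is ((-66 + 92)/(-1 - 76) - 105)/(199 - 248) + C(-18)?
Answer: 57907/33957 ≈ 1.7053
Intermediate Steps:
((-66 + 92)/(-1 - 76) - 105)/(199 - 248) + C(-18) = ((-66 + 92)/(-1 - 76) - 105)/(199 - 248) + 8/(-18) = (26/(-77) - 105)/(-49) + 8*(-1/18) = (26*(-1/77) - 105)*(-1/49) - 4/9 = (-26/77 - 105)*(-1/49) - 4/9 = -8111/77*(-1/49) - 4/9 = 8111/3773 - 4/9 = 57907/33957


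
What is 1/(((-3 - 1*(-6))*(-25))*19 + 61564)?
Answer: 1/60139 ≈ 1.6628e-5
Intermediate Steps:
1/(((-3 - 1*(-6))*(-25))*19 + 61564) = 1/(((-3 + 6)*(-25))*19 + 61564) = 1/((3*(-25))*19 + 61564) = 1/(-75*19 + 61564) = 1/(-1425 + 61564) = 1/60139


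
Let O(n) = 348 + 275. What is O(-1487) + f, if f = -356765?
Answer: -356142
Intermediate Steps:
O(n) = 623
O(-1487) + f = 623 - 356765 = -356142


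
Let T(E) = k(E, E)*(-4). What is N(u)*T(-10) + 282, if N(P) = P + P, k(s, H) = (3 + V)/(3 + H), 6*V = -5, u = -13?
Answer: 5246/21 ≈ 249.81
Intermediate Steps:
V = -5/6 (V = (1/6)*(-5) = -5/6 ≈ -0.83333)
k(s, H) = 13/(6*(3 + H)) (k(s, H) = (3 - 5/6)/(3 + H) = 13/(6*(3 + H)))
N(P) = 2*P
T(E) = -26/(3*(3 + E)) (T(E) = (13/(6*(3 + E)))*(-4) = -26/(3*(3 + E)))
N(u)*T(-10) + 282 = (2*(-13))*(-26/(9 + 3*(-10))) + 282 = -(-676)/(9 - 30) + 282 = -(-676)/(-21) + 282 = -(-676)*(-1)/21 + 282 = -26*26/21 + 282 = -676/21 + 282 = 5246/21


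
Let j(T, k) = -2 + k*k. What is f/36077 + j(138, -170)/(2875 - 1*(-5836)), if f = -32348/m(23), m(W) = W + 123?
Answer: 75965487944/22941472531 ≈ 3.3113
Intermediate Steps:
m(W) = 123 + W
j(T, k) = -2 + k**2
f = -16174/73 (f = -32348/(123 + 23) = -32348/146 = -32348*1/146 = -16174/73 ≈ -221.56)
f/36077 + j(138, -170)/(2875 - 1*(-5836)) = -16174/73/36077 + (-2 + (-170)**2)/(2875 - 1*(-5836)) = -16174/73*1/36077 + (-2 + 28900)/(2875 + 5836) = -16174/2633621 + 28898/8711 = 75965487944/22941472531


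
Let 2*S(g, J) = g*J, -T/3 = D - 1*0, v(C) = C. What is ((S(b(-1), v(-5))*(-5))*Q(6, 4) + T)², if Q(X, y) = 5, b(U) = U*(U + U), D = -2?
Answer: 17161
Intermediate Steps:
T = 6 (T = -3*(-2 - 1*0) = -3*(-2 + 0) = -3*(-2) = 6)
b(U) = 2*U² (b(U) = U*(2*U) = 2*U²)
S(g, J) = J*g/2 (S(g, J) = (g*J)/2 = (J*g)/2 = J*g/2)
((S(b(-1), v(-5))*(-5))*Q(6, 4) + T)² = ((((½)*(-5)*(2*(-1)²))*(-5))*5 + 6)² = ((((½)*(-5)*(2*1))*(-5))*5 + 6)² = ((((½)*(-5)*2)*(-5))*5 + 6)² = (-5*(-5)*5 + 6)² = (25*5 + 6)² = (125 + 6)² = 131² = 17161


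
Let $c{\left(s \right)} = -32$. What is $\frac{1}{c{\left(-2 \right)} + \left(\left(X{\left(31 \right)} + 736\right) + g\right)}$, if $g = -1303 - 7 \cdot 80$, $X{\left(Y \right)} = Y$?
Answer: $- \frac{1}{1128} \approx -0.00088653$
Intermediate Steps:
$g = -1863$ ($g = -1303 - 560 = -1863$)
$\frac{1}{c{\left(-2 \right)} + \left(\left(X{\left(31 \right)} + 736\right) + g\right)} = \frac{1}{-32 + \left(\left(31 + 736\right) - 1863\right)} = \frac{1}{-32 + \left(767 - 1863\right)} = \frac{1}{-32 - 1096} = \frac{1}{-1128} = - \frac{1}{1128}$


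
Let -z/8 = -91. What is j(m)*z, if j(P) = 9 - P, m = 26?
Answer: -12376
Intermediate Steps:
z = 728 (z = -8*(-91) = 728)
j(m)*z = (9 - 1*26)*728 = (9 - 26)*728 = -17*728 = -12376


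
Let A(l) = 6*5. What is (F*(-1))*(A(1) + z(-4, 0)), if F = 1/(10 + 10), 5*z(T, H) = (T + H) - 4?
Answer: -71/50 ≈ -1.4200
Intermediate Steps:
A(l) = 30
z(T, H) = -4/5 + H/5 + T/5 (z(T, H) = ((T + H) - 4)/5 = ((H + T) - 4)/5 = (-4 + H + T)/5 = -4/5 + H/5 + T/5)
F = 1/20 ≈ 0.050000
(F*(-1))*(A(1) + z(-4, 0)) = ((1/20)*(-1))*(30 + (-4/5 + (1/5)*0 + (1/5)*(-4))) = -(30 + (-4/5 + 0 - 4/5))/20 = -(30 - 8/5)/20 = -1/20*142/5 = -71/50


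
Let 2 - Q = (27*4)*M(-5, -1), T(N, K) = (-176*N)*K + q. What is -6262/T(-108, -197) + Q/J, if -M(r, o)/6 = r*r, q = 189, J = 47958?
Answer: 10161145195/29928885291 ≈ 0.33951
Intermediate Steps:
T(N, K) = 189 - 176*K*N (T(N, K) = (-176*N)*K + 189 = -176*K*N + 189 = 189 - 176*K*N)
M(r, o) = -6*r² (M(r, o) = -6*r*r = -6*r²)
Q = 16202 (Q = 2 - 27*4*(-6*(-5)²) = 2 - 108*(-6*25) = 2 - 108*(-150) = 2 - 1*(-16200) = 2 + 16200 = 16202)
-6262/T(-108, -197) + Q/J = -6262/(189 - 176*(-197)*(-108)) + 16202/47958 = -6262/(189 - 3744576) + 16202*(1/47958) = -6262/(-3744387) + 8101/23979 = -6262*(-1/3744387) + 8101/23979 = 6262/3744387 + 8101/23979 = 10161145195/29928885291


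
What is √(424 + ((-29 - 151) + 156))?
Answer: 20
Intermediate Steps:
√(424 + ((-29 - 151) + 156)) = √(424 + (-180 + 156)) = √(424 - 24) = √400 = 20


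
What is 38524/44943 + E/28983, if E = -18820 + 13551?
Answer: 293245475/434194323 ≈ 0.67538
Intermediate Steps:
E = -5269
38524/44943 + E/28983 = 38524/44943 - 5269/28983 = 293245475/434194323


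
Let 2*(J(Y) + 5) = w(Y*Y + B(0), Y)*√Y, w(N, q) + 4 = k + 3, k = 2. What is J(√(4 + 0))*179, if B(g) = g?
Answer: -895 + 179*√2/2 ≈ -768.43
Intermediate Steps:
w(N, q) = 1 (w(N, q) = -4 + (2 + 3) = -4 + 5 = 1)
J(Y) = -5 + √Y/2 (J(Y) = -5 + (1*√Y)/2 = -5 + √Y/2)
J(√(4 + 0))*179 = (-5 + √(√(4 + 0))/2)*179 = (-5 + √(√4)/2)*179 = (-5 + √2/2)*179 = -895 + 179*√2/2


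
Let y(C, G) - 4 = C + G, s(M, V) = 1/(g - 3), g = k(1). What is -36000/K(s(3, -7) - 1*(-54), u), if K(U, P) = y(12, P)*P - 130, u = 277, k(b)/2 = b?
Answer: -36000/81031 ≈ -0.44427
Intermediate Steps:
k(b) = 2*b
g = 2 (g = 2*1 = 2)
s(M, V) = -1 (s(M, V) = 1/(2 - 3) = 1/(-1) = -1)
y(C, G) = 4 + C + G (y(C, G) = 4 + (C + G) = 4 + C + G)
K(U, P) = -130 + P*(16 + P) (K(U, P) = (4 + 12 + P)*P - 130 = (16 + P)*P - 130 = P*(16 + P) - 130 = -130 + P*(16 + P))
-36000/K(s(3, -7) - 1*(-54), u) = -36000/(-130 + 277*(16 + 277)) = -36000/(-130 + 277*293) = -36000/(-130 + 81161) = -36000/81031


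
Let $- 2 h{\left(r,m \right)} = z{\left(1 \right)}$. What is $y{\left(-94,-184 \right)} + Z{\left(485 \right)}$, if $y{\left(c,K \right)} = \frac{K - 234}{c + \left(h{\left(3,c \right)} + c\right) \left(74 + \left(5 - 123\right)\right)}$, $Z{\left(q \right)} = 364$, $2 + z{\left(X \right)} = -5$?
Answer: $\frac{707407}{1944} \approx 363.89$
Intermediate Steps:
$z{\left(X \right)} = -7$ ($z{\left(X \right)} = -2 - 5 = -7$)
$h{\left(r,m \right)} = \frac{7}{2}$ ($h{\left(r,m \right)} = \left(- \frac{1}{2}\right) \left(-7\right) = \frac{7}{2}$)
$y{\left(c,K \right)} = \frac{-234 + K}{-154 - 43 c}$ ($y{\left(c,K \right)} = \frac{K - 234}{c + \left(\frac{7}{2} + c\right) \left(74 + \left(5 - 123\right)\right)} = \frac{-234 + K}{c + \left(\frac{7}{2} + c\right) \left(74 - 118\right)} = \frac{-234 + K}{c + \left(\frac{7}{2} + c\right) \left(-44\right)} = \frac{-234 + K}{c - \left(154 + 44 c\right)} = \frac{-234 + K}{-154 - 43 c}$)
$y{\left(-94,-184 \right)} + Z{\left(485 \right)} = \frac{234 - -184}{154 + 43 \left(-94\right)} + 364 = \frac{234 + 184}{154 - 4042} + 364 = \frac{1}{-3888} \cdot 418 + 364 = \left(- \frac{1}{3888}\right) 418 + 364 = - \frac{209}{1944} + 364 = \frac{707407}{1944}$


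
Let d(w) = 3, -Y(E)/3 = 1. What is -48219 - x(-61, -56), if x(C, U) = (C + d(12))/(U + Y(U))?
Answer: -2844979/59 ≈ -48220.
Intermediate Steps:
Y(E) = -3 (Y(E) = -3*1 = -3)
x(C, U) = (3 + C)/(-3 + U) (x(C, U) = (C + 3)/(U - 3) = (3 + C)/(-3 + U))
-48219 - x(-61, -56) = -48219 - (3 - 61)/(-3 - 56) = -48219 - (-58)/(-59) = -48219 - (-1)*(-58)/59 = -48219 - 1*58/59 = -48219 - 58/59 = -2844979/59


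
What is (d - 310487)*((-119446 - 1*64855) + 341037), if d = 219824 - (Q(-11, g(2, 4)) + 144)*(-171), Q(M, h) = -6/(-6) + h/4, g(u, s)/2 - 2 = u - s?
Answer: -10323886848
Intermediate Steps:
g(u, s) = 4 - 2*s + 2*u (g(u, s) = 4 + 2*(u - s) = 4 + (-2*s + 2*u) = 4 - 2*s + 2*u)
Q(M, h) = 1 + h/4 (Q(M, h) = -6*(-⅙) + h*(¼) = 1 + h/4)
d = 244619 (d = 219824 - ((1 + (4 - 2*4 + 2*2)/4) + 144)*(-171) = 219824 - ((1 + (4 - 8 + 4)/4) + 144)*(-171) = 219824 - ((1 + (¼)*0) + 144)*(-171) = 219824 - ((1 + 0) + 144)*(-171) = 219824 - (1 + 144)*(-171) = 219824 - 145*(-171) = 219824 - 1*(-24795) = 219824 + 24795 = 244619)
(d - 310487)*((-119446 - 1*64855) + 341037) = (244619 - 310487)*((-119446 - 1*64855) + 341037) = -65868*((-119446 - 64855) + 341037) = -65868*(-184301 + 341037) = -65868*156736 = -10323886848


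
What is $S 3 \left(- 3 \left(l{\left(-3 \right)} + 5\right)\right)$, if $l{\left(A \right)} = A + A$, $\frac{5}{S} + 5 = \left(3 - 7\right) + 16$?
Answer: $\frac{45}{7} \approx 6.4286$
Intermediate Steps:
$S = \frac{5}{7}$ ($S = \frac{5}{-5 + \left(\left(3 - 7\right) + 16\right)} = \frac{5}{-5 + \left(-4 + 16\right)} = \frac{5}{-5 + 12} = \frac{5}{7} \approx 0.71429$)
$l{\left(A \right)} = 2 A$
$S 3 \left(- 3 \left(l{\left(-3 \right)} + 5\right)\right) = \frac{5}{7} \cdot 3 \left(- 3 \left(2 \left(-3\right) + 5\right)\right) = \frac{15 \left(- 3 \left(-6 + 5\right)\right)}{7} = \frac{15 \left(\left(-3\right) \left(-1\right)\right)}{7} = \frac{15}{7} \cdot 3 = \frac{45}{7}$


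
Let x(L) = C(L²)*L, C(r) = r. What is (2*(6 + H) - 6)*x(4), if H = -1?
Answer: 256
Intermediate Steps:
x(L) = L³ (x(L) = L²*L = L³)
(2*(6 + H) - 6)*x(4) = (2*(6 - 1) - 6)*4³ = (2*5 - 6)*64 = (10 - 6)*64 = 4*64 = 256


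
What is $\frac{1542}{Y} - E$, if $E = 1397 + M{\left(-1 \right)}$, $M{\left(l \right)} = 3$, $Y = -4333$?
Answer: $- \frac{6067742}{4333} \approx -1400.4$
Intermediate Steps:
$E = 1400$ ($E = 1397 + 3 = 1400$)
$\frac{1542}{Y} - E = \frac{1542}{-4333} - 1400 = 1542 \left(- \frac{1}{4333}\right) - 1400 = - \frac{1542}{4333} - 1400 = - \frac{6067742}{4333}$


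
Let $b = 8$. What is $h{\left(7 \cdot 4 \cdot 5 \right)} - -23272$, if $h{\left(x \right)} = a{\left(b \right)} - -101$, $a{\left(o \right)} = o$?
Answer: $23381$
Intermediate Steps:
$h{\left(x \right)} = 109$ ($h{\left(x \right)} = 8 - -101 = 8 + 101 = 109$)
$h{\left(7 \cdot 4 \cdot 5 \right)} - -23272 = 109 - -23272 = 109 + 23272 = 23381$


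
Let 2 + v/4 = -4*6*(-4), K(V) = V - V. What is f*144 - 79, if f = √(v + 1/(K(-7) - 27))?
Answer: -79 + 16*√30453 ≈ 2713.1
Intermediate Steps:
K(V) = 0
v = 376 (v = -8 + 4*(-4*6*(-4)) = -8 + 4*(-24*(-4)) = -8 + 4*96 = -8 + 384 = 376)
f = √30453/9 (f = √(376 + 1/(0 - 27)) = √(376 + 1/(-27)) = √(376 - 1/27) = √(10151/27) = √30453/9 ≈ 19.390)
f*144 - 79 = (√30453/9)*144 - 79 = 16*√30453 - 79 = -79 + 16*√30453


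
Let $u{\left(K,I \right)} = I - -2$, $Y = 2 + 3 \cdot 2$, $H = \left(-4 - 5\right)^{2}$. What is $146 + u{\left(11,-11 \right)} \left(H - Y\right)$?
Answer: $-511$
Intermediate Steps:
$H = 81$ ($H = \left(-9\right)^{2} = 81$)
$Y = 8$ ($Y = 2 + 6 = 8$)
$u{\left(K,I \right)} = 2 + I$ ($u{\left(K,I \right)} = I + 2 = 2 + I$)
$146 + u{\left(11,-11 \right)} \left(H - Y\right) = 146 + \left(2 - 11\right) \left(81 - 8\right) = 146 - 9 \left(81 - 8\right) = 146 - 657 = -511$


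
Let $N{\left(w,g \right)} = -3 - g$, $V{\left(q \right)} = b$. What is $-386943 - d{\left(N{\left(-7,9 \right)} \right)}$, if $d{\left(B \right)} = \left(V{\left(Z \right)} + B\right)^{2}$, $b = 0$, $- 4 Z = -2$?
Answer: $-387087$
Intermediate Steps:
$Z = \frac{1}{2}$ ($Z = \left(- \frac{1}{4}\right) \left(-2\right) = \frac{1}{2} \approx 0.5$)
$V{\left(q \right)} = 0$
$d{\left(B \right)} = B^{2}$ ($d{\left(B \right)} = \left(0 + B\right)^{2} = B^{2}$)
$-386943 - d{\left(N{\left(-7,9 \right)} \right)} = -386943 - \left(-3 - 9\right)^{2} = -386943 - \left(-12\right)^{2} = -386943 - 144 = -387087$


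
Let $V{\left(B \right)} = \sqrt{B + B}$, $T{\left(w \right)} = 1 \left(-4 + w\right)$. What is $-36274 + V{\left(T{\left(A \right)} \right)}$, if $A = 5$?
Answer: $-36274 + \sqrt{2} \approx -36273.0$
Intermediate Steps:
$T{\left(w \right)} = -4 + w$
$V{\left(B \right)} = \sqrt{2} \sqrt{B}$ ($V{\left(B \right)} = \sqrt{2 B} = \sqrt{2} \sqrt{B}$)
$-36274 + V{\left(T{\left(A \right)} \right)} = -36274 + \sqrt{2} \sqrt{-4 + 5} = -36274 + \sqrt{2} \sqrt{1} = -36274 + \sqrt{2} \cdot 1 = -36274 + \sqrt{2}$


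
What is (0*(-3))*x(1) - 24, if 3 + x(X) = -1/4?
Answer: -24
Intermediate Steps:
x(X) = -13/4 (x(X) = -3 - 1/4 = -3 - 1*¼ = -3 - ¼ = -13/4)
(0*(-3))*x(1) - 24 = (0*(-3))*(-13/4) - 24 = 0*(-13/4) - 24 = 0 - 24 = -24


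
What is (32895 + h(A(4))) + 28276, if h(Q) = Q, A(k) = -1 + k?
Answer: 61174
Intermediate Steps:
(32895 + h(A(4))) + 28276 = (32895 + (-1 + 4)) + 28276 = (32895 + 3) + 28276 = 32898 + 28276 = 61174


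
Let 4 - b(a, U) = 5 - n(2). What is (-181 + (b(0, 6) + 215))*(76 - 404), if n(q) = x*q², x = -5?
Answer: -4264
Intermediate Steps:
n(q) = -5*q²
b(a, U) = -21 (b(a, U) = 4 - (5 - (-5)*2²) = 4 - (5 - (-5)*4) = 4 - (5 - 1*(-20)) = 4 - (5 + 20) = 4 - 1*25 = 4 - 25 = -21)
(-181 + (b(0, 6) + 215))*(76 - 404) = (-181 + (-21 + 215))*(76 - 404) = (-181 + 194)*(-328) = 13*(-328) = -4264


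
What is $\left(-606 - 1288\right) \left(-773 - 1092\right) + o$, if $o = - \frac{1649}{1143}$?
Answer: $\frac{4037428681}{1143} \approx 3.5323 \cdot 10^{6}$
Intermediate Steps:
$o = - \frac{1649}{1143}$ ($o = \left(-1649\right) \frac{1}{1143} = - \frac{1649}{1143} \approx -1.4427$)
$\left(-606 - 1288\right) \left(-773 - 1092\right) + o = \left(-606 - 1288\right) \left(-773 - 1092\right) - \frac{1649}{1143} = \left(-1894\right) \left(-1865\right) - \frac{1649}{1143} = 3532310 - \frac{1649}{1143} = \frac{4037428681}{1143}$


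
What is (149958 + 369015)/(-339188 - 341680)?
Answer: -172991/226956 ≈ -0.76222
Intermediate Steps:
(149958 + 369015)/(-339188 - 341680) = 518973/(-680868) = 518973*(-1/680868) = -172991/226956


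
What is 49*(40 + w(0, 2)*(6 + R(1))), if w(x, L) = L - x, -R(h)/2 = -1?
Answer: 2744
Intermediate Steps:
R(h) = 2 (R(h) = -2*(-1) = 2)
49*(40 + w(0, 2)*(6 + R(1))) = 49*(40 + (2 - 1*0)*(6 + 2)) = 49*(40 + (2 + 0)*8) = 49*(40 + 2*8) = 49*(40 + 16) = 49*56 = 2744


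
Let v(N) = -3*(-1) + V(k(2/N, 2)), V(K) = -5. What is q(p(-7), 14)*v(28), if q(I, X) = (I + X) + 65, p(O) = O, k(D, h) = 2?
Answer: -144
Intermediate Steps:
q(I, X) = 65 + I + X
v(N) = -2 (v(N) = -3*(-1) - 5 = 3 - 5 = -2)
q(p(-7), 14)*v(28) = (65 - 7 + 14)*(-2) = 72*(-2) = -144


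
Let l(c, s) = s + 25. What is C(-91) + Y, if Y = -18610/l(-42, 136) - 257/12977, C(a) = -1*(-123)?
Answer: 15440184/2089297 ≈ 7.3901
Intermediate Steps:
l(c, s) = 25 + s
C(a) = 123
Y = -241543347/2089297 (Y = -18610/(25 + 136) - 257/12977 = -18610/161 - 257*1/12977 = -18610*1/161 - 257/12977 = -18610/161 - 257/12977 = -241543347/2089297 ≈ -115.61)
C(-91) + Y = 123 - 241543347/2089297 = 15440184/2089297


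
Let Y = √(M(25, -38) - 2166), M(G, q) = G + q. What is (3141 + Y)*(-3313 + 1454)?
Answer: -5839119 - 1859*I*√2179 ≈ -5.8391e+6 - 86778.0*I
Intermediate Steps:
Y = I*√2179 (Y = √((25 - 38) - 2166) = √(-13 - 2166) = √(-2179) = I*√2179 ≈ 46.68*I)
(3141 + Y)*(-3313 + 1454) = (3141 + I*√2179)*(-3313 + 1454) = (3141 + I*√2179)*(-1859) = -5839119 - 1859*I*√2179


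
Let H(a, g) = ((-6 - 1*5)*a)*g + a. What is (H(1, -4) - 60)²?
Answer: 225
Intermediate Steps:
H(a, g) = a - 11*a*g (H(a, g) = ((-6 - 5)*a)*g + a = (-11*a)*g + a = -11*a*g + a = a - 11*a*g)
(H(1, -4) - 60)² = (1*(1 - 11*(-4)) - 60)² = (1*(1 + 44) - 60)² = (1*45 - 60)² = (45 - 60)² = (-15)² = 225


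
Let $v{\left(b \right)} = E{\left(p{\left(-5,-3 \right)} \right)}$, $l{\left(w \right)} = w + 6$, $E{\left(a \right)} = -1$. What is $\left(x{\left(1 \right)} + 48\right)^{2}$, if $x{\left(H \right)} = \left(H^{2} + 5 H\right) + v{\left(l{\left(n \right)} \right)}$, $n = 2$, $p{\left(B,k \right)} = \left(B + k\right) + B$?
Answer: $2809$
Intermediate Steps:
$p{\left(B,k \right)} = k + 2 B$
$l{\left(w \right)} = 6 + w$
$v{\left(b \right)} = -1$
$x{\left(H \right)} = -1 + H^{2} + 5 H$ ($x{\left(H \right)} = \left(H^{2} + 5 H\right) - 1 = -1 + H^{2} + 5 H$)
$\left(x{\left(1 \right)} + 48\right)^{2} = \left(\left(-1 + 1^{2} + 5 \cdot 1\right) + 48\right)^{2} = \left(\left(-1 + 1 + 5\right) + 48\right)^{2} = \left(5 + 48\right)^{2} = 53^{2} = 2809$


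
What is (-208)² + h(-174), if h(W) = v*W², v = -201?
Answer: -6042212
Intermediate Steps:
h(W) = -201*W²
(-208)² + h(-174) = (-208)² - 201*(-174)² = 43264 - 201*30276 = 43264 - 6085476 = -6042212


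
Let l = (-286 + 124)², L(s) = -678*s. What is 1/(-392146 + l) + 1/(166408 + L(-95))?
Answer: 33771/21114191959 ≈ 1.5994e-6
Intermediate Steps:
l = 26244 (l = (-162)² = 26244)
1/(-392146 + l) + 1/(166408 + L(-95)) = 1/(-392146 + 26244) + 1/(166408 - 678*(-95)) = 1/(-365902) + 1/(166408 + 64410) = -1/365902 + 1/230818 = 33771/21114191959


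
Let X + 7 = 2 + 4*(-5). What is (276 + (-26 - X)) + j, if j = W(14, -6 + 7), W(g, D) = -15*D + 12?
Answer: 272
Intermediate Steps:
X = -25 (X = -7 + (2 + 4*(-5)) = -7 + (2 - 20) = -7 - 18 = -25)
W(g, D) = 12 - 15*D
j = -3 (j = 12 - 15*(-6 + 7) = 12 - 15*1 = 12 - 15 = -3)
(276 + (-26 - X)) + j = (276 + (-26 - 1*(-25))) - 3 = (276 + (-26 + 25)) - 3 = (276 - 1) - 3 = 275 - 3 = 272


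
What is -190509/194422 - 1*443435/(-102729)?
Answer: 66642720509/19972777638 ≈ 3.3367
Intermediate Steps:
-190509/194422 - 1*443435/(-102729) = -190509*1/194422 - 443435*(-1/102729) = -190509/194422 + 443435/102729 = 66642720509/19972777638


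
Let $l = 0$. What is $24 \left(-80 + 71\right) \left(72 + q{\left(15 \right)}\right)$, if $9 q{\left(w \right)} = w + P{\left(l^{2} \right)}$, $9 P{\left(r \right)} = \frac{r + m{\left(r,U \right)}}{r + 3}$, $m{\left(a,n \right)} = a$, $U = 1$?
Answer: $-15912$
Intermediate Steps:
$P{\left(r \right)} = \frac{2 r}{9 \left(3 + r\right)}$ ($P{\left(r \right)} = \frac{\left(r + r\right) \frac{1}{r + 3}}{9} = \frac{2 r \frac{1}{3 + r}}{9} = \frac{2 r}{9 \left(3 + r\right)}$)
$q{\left(w \right)} = \frac{w}{9}$ ($q{\left(w \right)} = \frac{w + \frac{2 \cdot 0^{2}}{9 \left(3 + 0^{2}\right)}}{9} = \frac{w + \frac{2}{9} \cdot 0 \frac{1}{3 + 0}}{9} = \frac{w + \frac{2}{9} \cdot 0 \cdot \frac{1}{3}}{9} = \frac{w + 0}{9} = \frac{w}{9}$)
$24 \left(-80 + 71\right) \left(72 + q{\left(15 \right)}\right) = 24 \left(-80 + 71\right) \left(72 + \frac{1}{9} \cdot 15\right) = 24 \left(- 9 \left(72 + \frac{5}{3}\right)\right) = 24 \left(\left(-9\right) \frac{221}{3}\right) = 24 \left(-663\right) = -15912$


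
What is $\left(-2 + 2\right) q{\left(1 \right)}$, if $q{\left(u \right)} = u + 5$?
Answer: $0$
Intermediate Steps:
$q{\left(u \right)} = 5 + u$
$\left(-2 + 2\right) q{\left(1 \right)} = \left(-2 + 2\right) \left(5 + 1\right) = 0 \cdot 6 = 0$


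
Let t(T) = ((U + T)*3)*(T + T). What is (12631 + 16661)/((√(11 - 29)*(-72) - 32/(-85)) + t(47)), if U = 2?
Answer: 731111989710/345067517761 + 11428273800*I*√2/345067517761 ≈ 2.1188 + 0.046837*I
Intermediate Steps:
t(T) = 2*T*(6 + 3*T) (t(T) = ((2 + T)*3)*(T + T) = (6 + 3*T)*(2*T) = 2*T*(6 + 3*T))
(12631 + 16661)/((√(11 - 29)*(-72) - 32/(-85)) + t(47)) = (12631 + 16661)/((√(11 - 29)*(-72) - 32/(-85)) + 6*47*(2 + 47)) = 29292/((√(-18)*(-72) - 32*(-1/85)) + 6*47*49) = 29292/(((3*I*√2)*(-72) + 32/85) + 13818) = 29292/((-216*I*√2 + 32/85) + 13818) = 29292/((32/85 - 216*I*√2) + 13818) = 29292/(1174562/85 - 216*I*√2)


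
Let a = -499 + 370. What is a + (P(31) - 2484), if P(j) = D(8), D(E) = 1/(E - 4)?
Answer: -10451/4 ≈ -2612.8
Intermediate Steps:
D(E) = 1/(-4 + E)
a = -129
P(j) = ¼ (P(j) = 1/(-4 + 8) = 1/4 = ¼)
a + (P(31) - 2484) = -129 + (¼ - 2484) = -129 - 9935/4 = -10451/4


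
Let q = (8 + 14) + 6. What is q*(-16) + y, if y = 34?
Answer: -414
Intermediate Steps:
q = 28 (q = 22 + 6 = 28)
q*(-16) + y = 28*(-16) + 34 = -448 + 34 = -414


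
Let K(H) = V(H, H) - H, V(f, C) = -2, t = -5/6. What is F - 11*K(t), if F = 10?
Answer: 137/6 ≈ 22.833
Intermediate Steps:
t = -⅚ (t = -5*⅙ = -⅚ ≈ -0.83333)
K(H) = -2 - H
F - 11*K(t) = 10 - 11*(-2 - 1*(-⅚)) = 10 - 11*(-2 + ⅚) = 10 - 11*(-7/6) = 10 + 77/6 = 137/6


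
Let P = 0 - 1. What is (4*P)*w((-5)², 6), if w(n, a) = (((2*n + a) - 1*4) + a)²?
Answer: -13456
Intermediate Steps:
P = -1
w(n, a) = (-4 + 2*a + 2*n)² (w(n, a) = (((a + 2*n) - 4) + a)² = ((-4 + a + 2*n) + a)² = (-4 + 2*a + 2*n)²)
(4*P)*w((-5)², 6) = (4*(-1))*(4*(-2 + 6 + (-5)²)²) = -16*(-2 + 6 + 25)² = -16*29² = -16*841 = -4*3364 = -13456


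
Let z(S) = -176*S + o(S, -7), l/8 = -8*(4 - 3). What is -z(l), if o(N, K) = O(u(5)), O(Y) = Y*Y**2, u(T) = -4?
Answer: -11200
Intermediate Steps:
O(Y) = Y**3
o(N, K) = -64 (o(N, K) = (-4)**3 = -64)
l = -64 (l = 8*(-8*(4 - 3)) = 8*(-8*1) = 8*(-8) = -64)
z(S) = -64 - 176*S (z(S) = -176*S - 64 = -64 - 176*S)
-z(l) = -(-64 - 176*(-64)) = -(-64 + 11264) = -1*11200 = -11200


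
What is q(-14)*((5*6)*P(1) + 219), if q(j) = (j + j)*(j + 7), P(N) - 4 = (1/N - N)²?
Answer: 66444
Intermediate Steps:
P(N) = 4 + (1/N - N)²
q(j) = 2*j*(7 + j) (q(j) = (2*j)*(7 + j) = 2*j*(7 + j))
q(-14)*((5*6)*P(1) + 219) = (2*(-14)*(7 - 14))*((5*6)*(2 + 1⁻² + 1²) + 219) = (2*(-14)*(-7))*(30*(2 + 1 + 1) + 219) = 196*(30*4 + 219) = 196*(120 + 219) = 196*339 = 66444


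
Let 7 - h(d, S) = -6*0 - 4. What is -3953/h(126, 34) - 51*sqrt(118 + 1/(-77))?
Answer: -3953/11 - 51*sqrt(699545)/77 ≈ -913.33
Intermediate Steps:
h(d, S) = 11 (h(d, S) = 7 - (-6*0 - 4) = 7 - (0 - 4) = 7 - 1*(-4) = 7 + 4 = 11)
-3953/h(126, 34) - 51*sqrt(118 + 1/(-77)) = -3953/11 - 51*sqrt(118 + 1/(-77)) = -3953*1/11 - 51*sqrt(118 - 1/77) = -3953/11 - 51*sqrt(9085/77) = -3953/11 - 51*sqrt(699545)/77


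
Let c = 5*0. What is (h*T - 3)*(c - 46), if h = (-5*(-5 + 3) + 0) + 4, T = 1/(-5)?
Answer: 1334/5 ≈ 266.80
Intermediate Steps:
T = -⅕ ≈ -0.20000
c = 0
h = 14 (h = (-5*(-2) + 0) + 4 = (10 + 0) + 4 = 10 + 4 = 14)
(h*T - 3)*(c - 46) = (14*(-⅕) - 3)*(0 - 46) = (-14/5 - 3)*(-46) = -29/5*(-46) = 1334/5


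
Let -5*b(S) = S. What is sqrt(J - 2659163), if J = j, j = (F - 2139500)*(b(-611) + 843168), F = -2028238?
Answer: I*sqrt(87865381768265)/5 ≈ 1.8747e+6*I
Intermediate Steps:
b(S) = -S/5
j = -17573063057838/5 (j = (-2028238 - 2139500)*(-1/5*(-611) + 843168) = -4167738*(611/5 + 843168) = -4167738*4216451/5 = -17573063057838/5 ≈ -3.5146e+12)
J = -17573063057838/5 ≈ -3.5146e+12
sqrt(J - 2659163) = sqrt(-17573063057838/5 - 2659163) = sqrt(-17573076353653/5) = I*sqrt(87865381768265)/5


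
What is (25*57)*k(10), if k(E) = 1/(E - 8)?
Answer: 1425/2 ≈ 712.50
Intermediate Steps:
k(E) = 1/(-8 + E)
(25*57)*k(10) = (25*57)/(-8 + 10) = 1425/2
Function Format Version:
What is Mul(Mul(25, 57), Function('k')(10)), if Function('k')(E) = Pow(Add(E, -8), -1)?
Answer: Rational(1425, 2) ≈ 712.50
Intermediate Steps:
Function('k')(E) = Pow(Add(-8, E), -1)
Mul(Mul(25, 57), Function('k')(10)) = Mul(Mul(25, 57), Pow(Add(-8, 10), -1)) = Mul(1425, Pow(2, -1)) = Mul(1425, Rational(1, 2)) = Rational(1425, 2)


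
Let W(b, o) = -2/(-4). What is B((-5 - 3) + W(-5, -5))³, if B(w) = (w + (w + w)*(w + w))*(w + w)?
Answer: -277805953125/8 ≈ -3.4726e+10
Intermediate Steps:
W(b, o) = ½ (W(b, o) = -2*(-¼) = ½)
B(w) = 2*w*(w + 4*w²) (B(w) = (w + (2*w)*(2*w))*(2*w) = (w + 4*w²)*(2*w) = 2*w*(w + 4*w²))
B((-5 - 3) + W(-5, -5))³ = (((-5 - 3) + ½)²*(2 + 8*((-5 - 3) + ½)))³ = ((-8 + ½)²*(2 + 8*(-8 + ½)))³ = ((-15/2)²*(2 + 8*(-15/2)))³ = (225*(2 - 60)/4)³ = ((225/4)*(-58))³ = (-6525/2)³ = -277805953125/8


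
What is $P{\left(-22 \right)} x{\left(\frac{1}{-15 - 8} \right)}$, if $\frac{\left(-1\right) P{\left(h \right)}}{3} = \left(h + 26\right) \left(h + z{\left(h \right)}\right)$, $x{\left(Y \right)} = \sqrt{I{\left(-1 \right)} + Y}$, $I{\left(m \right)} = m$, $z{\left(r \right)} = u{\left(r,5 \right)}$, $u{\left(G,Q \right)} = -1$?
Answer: $24 i \sqrt{138} \approx 281.94 i$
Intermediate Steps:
$z{\left(r \right)} = -1$
$x{\left(Y \right)} = \sqrt{-1 + Y}$
$P{\left(h \right)} = - 3 \left(-1 + h\right) \left(26 + h\right)$ ($P{\left(h \right)} = - 3 \left(h + 26\right) \left(h - 1\right) = - 3 \left(26 + h\right) \left(-1 + h\right) = - 3 \left(-1 + h\right) \left(26 + h\right)$)
$P{\left(-22 \right)} x{\left(\frac{1}{-15 - 8} \right)} = \left(78 - -1650 - 3 \left(-22\right)^{2}\right) \sqrt{-1 + \frac{1}{-15 - 8}} = \left(78 + 1650 - 1452\right) \sqrt{-1 + \frac{1}{-23}} = \left(78 + 1650 - 1452\right) \sqrt{-1 - \frac{1}{23}} = 276 \sqrt{- \frac{24}{23}} = 276 \frac{2 i \sqrt{138}}{23} = 24 i \sqrt{138}$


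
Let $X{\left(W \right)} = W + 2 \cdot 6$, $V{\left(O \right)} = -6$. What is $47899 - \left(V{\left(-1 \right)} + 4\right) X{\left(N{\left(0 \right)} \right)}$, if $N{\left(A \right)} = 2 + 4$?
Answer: $47935$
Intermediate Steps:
$N{\left(A \right)} = 6$
$X{\left(W \right)} = 12 + W$ ($X{\left(W \right)} = W + 12 = 12 + W$)
$47899 - \left(V{\left(-1 \right)} + 4\right) X{\left(N{\left(0 \right)} \right)} = 47899 - \left(-6 + 4\right) \left(12 + 6\right) = 47899 - \left(-2\right) 18 = 47899 - -36 = 47899 + 36 = 47935$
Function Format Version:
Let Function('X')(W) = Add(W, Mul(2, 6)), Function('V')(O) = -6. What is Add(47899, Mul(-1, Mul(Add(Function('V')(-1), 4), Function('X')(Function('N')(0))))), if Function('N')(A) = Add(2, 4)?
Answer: 47935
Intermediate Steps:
Function('N')(A) = 6
Function('X')(W) = Add(12, W) (Function('X')(W) = Add(W, 12) = Add(12, W))
Add(47899, Mul(-1, Mul(Add(Function('V')(-1), 4), Function('X')(Function('N')(0))))) = Add(47899, Mul(-1, Mul(Add(-6, 4), Add(12, 6)))) = Add(47899, Mul(-1, Mul(-2, 18))) = Add(47899, Mul(-1, -36)) = Add(47899, 36) = 47935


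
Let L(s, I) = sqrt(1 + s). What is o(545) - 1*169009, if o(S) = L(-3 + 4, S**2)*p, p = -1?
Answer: -169009 - sqrt(2) ≈ -1.6901e+5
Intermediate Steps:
o(S) = -sqrt(2) (o(S) = sqrt(1 + (-3 + 4))*(-1) = sqrt(1 + 1)*(-1) = sqrt(2)*(-1) = -sqrt(2))
o(545) - 1*169009 = -sqrt(2) - 1*169009 = -sqrt(2) - 169009 = -169009 - sqrt(2)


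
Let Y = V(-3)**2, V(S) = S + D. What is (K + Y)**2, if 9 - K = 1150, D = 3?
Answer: 1301881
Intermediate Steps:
V(S) = 3 + S (V(S) = S + 3 = 3 + S)
K = -1141 (K = 9 - 1*1150 = 9 - 1150 = -1141)
Y = 0 (Y = (3 - 3)**2 = 0**2 = 0)
(K + Y)**2 = (-1141 + 0)**2 = (-1141)**2 = 1301881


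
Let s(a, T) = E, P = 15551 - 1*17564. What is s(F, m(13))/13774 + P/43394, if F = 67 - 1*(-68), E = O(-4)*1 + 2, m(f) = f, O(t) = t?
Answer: -13906925/298854478 ≈ -0.046534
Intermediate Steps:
P = -2013 (P = 15551 - 17564 = -2013)
E = -2 (E = -4*1 + 2 = -4 + 2 = -2)
F = 135 (F = 67 + 68 = 135)
s(a, T) = -2
s(F, m(13))/13774 + P/43394 = -2/13774 - 2013/43394 = -2*1/13774 - 2013*1/43394 = -1/6887 - 2013/43394 = -13906925/298854478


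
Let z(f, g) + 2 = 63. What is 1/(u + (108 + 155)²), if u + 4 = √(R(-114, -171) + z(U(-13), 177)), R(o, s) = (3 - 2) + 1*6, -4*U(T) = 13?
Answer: 69165/4783797157 - 2*√17/4783797157 ≈ 1.4456e-5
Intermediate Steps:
U(T) = -13/4 (U(T) = -¼*13 = -13/4)
z(f, g) = 61 (z(f, g) = -2 + 63 = 61)
R(o, s) = 7 (R(o, s) = 1 + 6 = 7)
u = -4 + 2*√17 (u = -4 + √(7 + 61) = -4 + √68 = -4 + 2*√17 ≈ 4.2462)
1/(u + (108 + 155)²) = 1/((-4 + 2*√17) + (108 + 155)²) = 1/((-4 + 2*√17) + 263²) = 1/((-4 + 2*√17) + 69169) = 1/(69165 + 2*√17)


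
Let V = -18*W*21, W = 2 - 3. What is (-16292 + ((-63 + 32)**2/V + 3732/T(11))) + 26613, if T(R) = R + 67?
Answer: 50965003/4914 ≈ 10371.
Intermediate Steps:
T(R) = 67 + R
W = -1
V = 378 (V = -18*(-1)*21 = 18*21 = 378)
(-16292 + ((-63 + 32)**2/V + 3732/T(11))) + 26613 = (-16292 + ((-63 + 32)**2/378 + 3732/(67 + 11))) + 26613 = (-16292 + ((-31)**2*(1/378) + 3732/78)) + 26613 = (-16292 + (961*(1/378) + 3732*(1/78))) + 26613 = (-16292 + (961/378 + 622/13)) + 26613 = (-16292 + 247609/4914) + 26613 = -79811279/4914 + 26613 = 50965003/4914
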